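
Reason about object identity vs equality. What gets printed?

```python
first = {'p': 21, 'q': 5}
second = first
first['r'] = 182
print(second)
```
{'p': 21, 'q': 5, 'r': 182}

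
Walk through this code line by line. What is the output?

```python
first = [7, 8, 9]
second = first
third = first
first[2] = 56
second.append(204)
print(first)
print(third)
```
[7, 8, 56, 204]
[7, 8, 56, 204]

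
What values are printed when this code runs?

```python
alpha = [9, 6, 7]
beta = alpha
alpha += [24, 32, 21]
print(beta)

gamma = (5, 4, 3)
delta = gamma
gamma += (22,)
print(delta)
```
[9, 6, 7, 24, 32, 21]
(5, 4, 3)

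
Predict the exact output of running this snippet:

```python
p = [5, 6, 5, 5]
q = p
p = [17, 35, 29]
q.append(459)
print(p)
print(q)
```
[17, 35, 29]
[5, 6, 5, 5, 459]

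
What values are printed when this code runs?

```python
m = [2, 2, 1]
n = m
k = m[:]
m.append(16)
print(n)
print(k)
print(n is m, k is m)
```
[2, 2, 1, 16]
[2, 2, 1]
True False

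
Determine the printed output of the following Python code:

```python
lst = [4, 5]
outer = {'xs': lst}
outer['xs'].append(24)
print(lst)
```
[4, 5, 24]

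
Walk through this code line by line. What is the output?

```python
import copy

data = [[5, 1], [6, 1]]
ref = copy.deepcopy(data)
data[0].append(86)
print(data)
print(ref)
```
[[5, 1, 86], [6, 1]]
[[5, 1], [6, 1]]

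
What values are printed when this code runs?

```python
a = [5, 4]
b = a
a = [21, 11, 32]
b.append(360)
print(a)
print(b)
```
[21, 11, 32]
[5, 4, 360]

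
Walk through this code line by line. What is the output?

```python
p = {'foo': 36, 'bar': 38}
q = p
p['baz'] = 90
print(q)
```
{'foo': 36, 'bar': 38, 'baz': 90}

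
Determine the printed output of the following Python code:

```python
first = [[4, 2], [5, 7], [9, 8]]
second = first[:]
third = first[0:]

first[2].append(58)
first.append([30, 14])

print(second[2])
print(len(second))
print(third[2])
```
[9, 8, 58]
3
[9, 8, 58]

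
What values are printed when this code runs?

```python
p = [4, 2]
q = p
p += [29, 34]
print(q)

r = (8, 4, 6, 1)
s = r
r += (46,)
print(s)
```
[4, 2, 29, 34]
(8, 4, 6, 1)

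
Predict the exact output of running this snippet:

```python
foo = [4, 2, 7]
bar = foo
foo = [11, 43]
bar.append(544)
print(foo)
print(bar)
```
[11, 43]
[4, 2, 7, 544]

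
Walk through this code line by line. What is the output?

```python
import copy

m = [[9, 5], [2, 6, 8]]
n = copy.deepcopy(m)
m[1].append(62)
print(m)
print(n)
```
[[9, 5], [2, 6, 8, 62]]
[[9, 5], [2, 6, 8]]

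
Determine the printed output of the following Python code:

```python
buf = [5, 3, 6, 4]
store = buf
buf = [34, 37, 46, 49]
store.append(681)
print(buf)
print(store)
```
[34, 37, 46, 49]
[5, 3, 6, 4, 681]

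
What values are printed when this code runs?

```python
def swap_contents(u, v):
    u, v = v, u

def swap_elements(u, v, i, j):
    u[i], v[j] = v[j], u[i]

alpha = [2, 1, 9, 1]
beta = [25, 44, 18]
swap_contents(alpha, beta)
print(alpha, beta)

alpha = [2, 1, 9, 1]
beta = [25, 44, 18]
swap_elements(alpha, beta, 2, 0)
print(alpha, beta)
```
[2, 1, 9, 1] [25, 44, 18]
[2, 1, 25, 1] [9, 44, 18]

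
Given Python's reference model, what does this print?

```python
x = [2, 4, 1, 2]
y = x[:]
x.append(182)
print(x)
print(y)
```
[2, 4, 1, 2, 182]
[2, 4, 1, 2]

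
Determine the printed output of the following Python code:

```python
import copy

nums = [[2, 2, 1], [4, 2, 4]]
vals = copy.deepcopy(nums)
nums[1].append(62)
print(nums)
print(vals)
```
[[2, 2, 1], [4, 2, 4, 62]]
[[2, 2, 1], [4, 2, 4]]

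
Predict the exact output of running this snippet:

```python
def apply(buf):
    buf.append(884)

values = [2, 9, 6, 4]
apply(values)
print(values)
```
[2, 9, 6, 4, 884]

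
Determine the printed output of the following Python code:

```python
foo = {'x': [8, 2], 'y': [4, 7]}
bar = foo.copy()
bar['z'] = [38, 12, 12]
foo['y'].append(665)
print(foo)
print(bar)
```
{'x': [8, 2], 'y': [4, 7, 665]}
{'x': [8, 2], 'y': [4, 7, 665], 'z': [38, 12, 12]}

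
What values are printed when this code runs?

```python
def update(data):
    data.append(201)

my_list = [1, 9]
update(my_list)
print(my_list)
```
[1, 9, 201]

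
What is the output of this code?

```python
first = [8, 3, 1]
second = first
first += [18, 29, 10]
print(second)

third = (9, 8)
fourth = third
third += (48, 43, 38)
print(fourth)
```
[8, 3, 1, 18, 29, 10]
(9, 8)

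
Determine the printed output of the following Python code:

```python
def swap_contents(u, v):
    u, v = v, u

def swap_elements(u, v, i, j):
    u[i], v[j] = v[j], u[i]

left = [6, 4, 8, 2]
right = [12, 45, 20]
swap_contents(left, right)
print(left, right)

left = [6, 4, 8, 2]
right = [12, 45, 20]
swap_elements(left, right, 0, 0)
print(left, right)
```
[6, 4, 8, 2] [12, 45, 20]
[12, 4, 8, 2] [6, 45, 20]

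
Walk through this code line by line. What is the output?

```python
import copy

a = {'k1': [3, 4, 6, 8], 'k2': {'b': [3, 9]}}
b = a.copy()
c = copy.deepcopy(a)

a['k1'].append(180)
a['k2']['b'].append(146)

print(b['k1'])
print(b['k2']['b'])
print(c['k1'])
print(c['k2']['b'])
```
[3, 4, 6, 8, 180]
[3, 9, 146]
[3, 4, 6, 8]
[3, 9]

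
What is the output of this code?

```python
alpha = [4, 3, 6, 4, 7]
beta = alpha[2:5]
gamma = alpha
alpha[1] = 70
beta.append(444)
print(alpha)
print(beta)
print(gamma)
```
[4, 70, 6, 4, 7]
[6, 4, 7, 444]
[4, 70, 6, 4, 7]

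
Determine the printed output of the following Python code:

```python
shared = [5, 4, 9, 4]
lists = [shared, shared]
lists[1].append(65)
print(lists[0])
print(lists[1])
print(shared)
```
[5, 4, 9, 4, 65]
[5, 4, 9, 4, 65]
[5, 4, 9, 4, 65]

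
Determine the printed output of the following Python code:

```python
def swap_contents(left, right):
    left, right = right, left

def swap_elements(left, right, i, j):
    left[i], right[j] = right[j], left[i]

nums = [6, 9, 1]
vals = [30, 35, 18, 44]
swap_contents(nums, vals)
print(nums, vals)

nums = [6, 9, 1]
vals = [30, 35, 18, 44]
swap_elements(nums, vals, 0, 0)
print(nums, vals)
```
[6, 9, 1] [30, 35, 18, 44]
[30, 9, 1] [6, 35, 18, 44]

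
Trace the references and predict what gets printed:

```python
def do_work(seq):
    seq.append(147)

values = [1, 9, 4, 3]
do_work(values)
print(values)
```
[1, 9, 4, 3, 147]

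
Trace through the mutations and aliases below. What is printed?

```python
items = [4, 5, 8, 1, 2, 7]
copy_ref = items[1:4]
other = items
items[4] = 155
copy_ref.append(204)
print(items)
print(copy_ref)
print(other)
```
[4, 5, 8, 1, 155, 7]
[5, 8, 1, 204]
[4, 5, 8, 1, 155, 7]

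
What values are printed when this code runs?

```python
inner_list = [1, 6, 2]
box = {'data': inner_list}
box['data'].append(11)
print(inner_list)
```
[1, 6, 2, 11]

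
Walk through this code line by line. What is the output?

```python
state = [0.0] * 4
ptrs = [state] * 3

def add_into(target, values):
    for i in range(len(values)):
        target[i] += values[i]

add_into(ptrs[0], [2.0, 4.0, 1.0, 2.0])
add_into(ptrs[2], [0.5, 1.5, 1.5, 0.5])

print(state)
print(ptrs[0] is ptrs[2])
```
[2.5, 5.5, 2.5, 2.5]
True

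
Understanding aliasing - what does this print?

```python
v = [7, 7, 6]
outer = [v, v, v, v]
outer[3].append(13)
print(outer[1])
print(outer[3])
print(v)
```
[7, 7, 6, 13]
[7, 7, 6, 13]
[7, 7, 6, 13]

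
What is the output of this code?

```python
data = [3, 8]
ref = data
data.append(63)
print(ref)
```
[3, 8, 63]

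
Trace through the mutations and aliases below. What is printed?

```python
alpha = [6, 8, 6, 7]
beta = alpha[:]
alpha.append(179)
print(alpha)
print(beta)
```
[6, 8, 6, 7, 179]
[6, 8, 6, 7]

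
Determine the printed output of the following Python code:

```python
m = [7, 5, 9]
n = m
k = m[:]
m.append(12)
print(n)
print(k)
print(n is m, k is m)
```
[7, 5, 9, 12]
[7, 5, 9]
True False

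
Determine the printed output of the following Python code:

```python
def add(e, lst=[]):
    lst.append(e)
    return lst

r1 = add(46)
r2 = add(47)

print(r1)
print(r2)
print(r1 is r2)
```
[46, 47]
[46, 47]
True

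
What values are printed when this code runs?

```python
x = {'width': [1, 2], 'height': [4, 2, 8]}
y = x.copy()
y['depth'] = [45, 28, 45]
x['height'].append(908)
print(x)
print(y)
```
{'width': [1, 2], 'height': [4, 2, 8, 908]}
{'width': [1, 2], 'height': [4, 2, 8, 908], 'depth': [45, 28, 45]}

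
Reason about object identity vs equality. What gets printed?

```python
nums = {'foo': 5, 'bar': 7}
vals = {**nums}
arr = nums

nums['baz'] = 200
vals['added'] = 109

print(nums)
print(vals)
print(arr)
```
{'foo': 5, 'bar': 7, 'baz': 200}
{'foo': 5, 'bar': 7, 'added': 109}
{'foo': 5, 'bar': 7, 'baz': 200}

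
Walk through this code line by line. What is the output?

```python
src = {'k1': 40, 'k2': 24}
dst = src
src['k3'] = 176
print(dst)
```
{'k1': 40, 'k2': 24, 'k3': 176}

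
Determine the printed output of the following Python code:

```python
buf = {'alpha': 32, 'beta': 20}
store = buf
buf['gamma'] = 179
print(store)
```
{'alpha': 32, 'beta': 20, 'gamma': 179}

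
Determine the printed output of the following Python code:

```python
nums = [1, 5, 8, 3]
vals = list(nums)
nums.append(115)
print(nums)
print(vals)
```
[1, 5, 8, 3, 115]
[1, 5, 8, 3]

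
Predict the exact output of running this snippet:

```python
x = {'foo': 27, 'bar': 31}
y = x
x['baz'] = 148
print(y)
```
{'foo': 27, 'bar': 31, 'baz': 148}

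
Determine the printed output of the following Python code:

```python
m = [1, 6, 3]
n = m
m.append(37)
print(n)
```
[1, 6, 3, 37]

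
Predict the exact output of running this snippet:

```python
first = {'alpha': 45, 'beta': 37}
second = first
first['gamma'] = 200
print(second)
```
{'alpha': 45, 'beta': 37, 'gamma': 200}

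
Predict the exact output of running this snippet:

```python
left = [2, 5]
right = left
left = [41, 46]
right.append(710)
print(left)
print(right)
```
[41, 46]
[2, 5, 710]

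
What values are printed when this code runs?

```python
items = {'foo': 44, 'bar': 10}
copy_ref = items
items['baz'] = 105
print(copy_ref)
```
{'foo': 44, 'bar': 10, 'baz': 105}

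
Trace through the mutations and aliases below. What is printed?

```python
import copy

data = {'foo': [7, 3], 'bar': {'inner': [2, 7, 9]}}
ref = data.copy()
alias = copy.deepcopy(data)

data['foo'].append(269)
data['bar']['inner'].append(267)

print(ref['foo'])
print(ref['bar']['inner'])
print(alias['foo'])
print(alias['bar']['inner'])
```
[7, 3, 269]
[2, 7, 9, 267]
[7, 3]
[2, 7, 9]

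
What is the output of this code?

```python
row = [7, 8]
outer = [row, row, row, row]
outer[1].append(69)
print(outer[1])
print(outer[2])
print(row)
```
[7, 8, 69]
[7, 8, 69]
[7, 8, 69]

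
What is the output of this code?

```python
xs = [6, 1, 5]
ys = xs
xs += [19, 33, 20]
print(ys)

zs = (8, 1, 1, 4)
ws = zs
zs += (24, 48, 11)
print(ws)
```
[6, 1, 5, 19, 33, 20]
(8, 1, 1, 4)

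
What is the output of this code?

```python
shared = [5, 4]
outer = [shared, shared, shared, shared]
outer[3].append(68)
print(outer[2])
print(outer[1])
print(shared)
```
[5, 4, 68]
[5, 4, 68]
[5, 4, 68]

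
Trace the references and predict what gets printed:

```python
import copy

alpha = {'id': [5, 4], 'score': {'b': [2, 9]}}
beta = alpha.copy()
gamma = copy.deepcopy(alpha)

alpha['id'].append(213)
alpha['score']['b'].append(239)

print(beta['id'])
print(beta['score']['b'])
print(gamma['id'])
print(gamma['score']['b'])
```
[5, 4, 213]
[2, 9, 239]
[5, 4]
[2, 9]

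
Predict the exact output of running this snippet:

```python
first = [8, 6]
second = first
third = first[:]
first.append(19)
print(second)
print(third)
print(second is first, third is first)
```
[8, 6, 19]
[8, 6]
True False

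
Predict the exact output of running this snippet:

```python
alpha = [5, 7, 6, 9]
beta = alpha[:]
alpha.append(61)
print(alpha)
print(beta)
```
[5, 7, 6, 9, 61]
[5, 7, 6, 9]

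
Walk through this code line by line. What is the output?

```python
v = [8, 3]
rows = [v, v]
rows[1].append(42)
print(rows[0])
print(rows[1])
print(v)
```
[8, 3, 42]
[8, 3, 42]
[8, 3, 42]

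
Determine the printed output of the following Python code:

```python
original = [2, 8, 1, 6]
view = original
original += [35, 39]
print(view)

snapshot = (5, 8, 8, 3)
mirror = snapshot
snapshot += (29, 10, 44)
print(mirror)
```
[2, 8, 1, 6, 35, 39]
(5, 8, 8, 3)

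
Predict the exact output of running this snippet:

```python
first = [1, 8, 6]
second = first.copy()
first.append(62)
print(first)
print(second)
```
[1, 8, 6, 62]
[1, 8, 6]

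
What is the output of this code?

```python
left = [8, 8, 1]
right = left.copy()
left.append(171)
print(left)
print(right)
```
[8, 8, 1, 171]
[8, 8, 1]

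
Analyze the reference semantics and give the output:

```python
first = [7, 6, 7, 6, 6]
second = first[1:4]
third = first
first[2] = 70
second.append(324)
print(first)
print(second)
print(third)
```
[7, 6, 70, 6, 6]
[6, 7, 6, 324]
[7, 6, 70, 6, 6]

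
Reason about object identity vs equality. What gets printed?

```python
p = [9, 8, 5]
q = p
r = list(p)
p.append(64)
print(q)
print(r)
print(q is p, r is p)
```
[9, 8, 5, 64]
[9, 8, 5]
True False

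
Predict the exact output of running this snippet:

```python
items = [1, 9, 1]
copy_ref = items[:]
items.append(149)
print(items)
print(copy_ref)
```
[1, 9, 1, 149]
[1, 9, 1]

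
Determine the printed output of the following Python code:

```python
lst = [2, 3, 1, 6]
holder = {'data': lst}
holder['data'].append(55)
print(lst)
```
[2, 3, 1, 6, 55]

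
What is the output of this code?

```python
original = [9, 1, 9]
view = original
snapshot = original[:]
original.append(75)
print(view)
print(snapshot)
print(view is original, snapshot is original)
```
[9, 1, 9, 75]
[9, 1, 9]
True False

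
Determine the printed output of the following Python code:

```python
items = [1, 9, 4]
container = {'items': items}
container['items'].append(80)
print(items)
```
[1, 9, 4, 80]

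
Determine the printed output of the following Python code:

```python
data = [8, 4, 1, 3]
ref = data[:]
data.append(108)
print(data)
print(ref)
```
[8, 4, 1, 3, 108]
[8, 4, 1, 3]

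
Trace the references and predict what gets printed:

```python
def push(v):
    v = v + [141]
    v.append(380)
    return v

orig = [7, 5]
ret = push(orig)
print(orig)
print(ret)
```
[7, 5]
[7, 5, 141, 380]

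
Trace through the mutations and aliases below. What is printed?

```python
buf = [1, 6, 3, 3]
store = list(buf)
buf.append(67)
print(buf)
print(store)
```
[1, 6, 3, 3, 67]
[1, 6, 3, 3]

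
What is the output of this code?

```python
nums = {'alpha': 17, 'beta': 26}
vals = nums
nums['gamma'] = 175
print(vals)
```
{'alpha': 17, 'beta': 26, 'gamma': 175}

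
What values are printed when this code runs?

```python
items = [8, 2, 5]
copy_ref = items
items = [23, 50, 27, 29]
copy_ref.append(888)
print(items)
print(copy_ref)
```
[23, 50, 27, 29]
[8, 2, 5, 888]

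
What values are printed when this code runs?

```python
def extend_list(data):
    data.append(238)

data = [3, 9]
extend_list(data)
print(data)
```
[3, 9, 238]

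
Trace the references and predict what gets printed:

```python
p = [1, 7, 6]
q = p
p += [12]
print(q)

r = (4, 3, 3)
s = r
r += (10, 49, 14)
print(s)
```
[1, 7, 6, 12]
(4, 3, 3)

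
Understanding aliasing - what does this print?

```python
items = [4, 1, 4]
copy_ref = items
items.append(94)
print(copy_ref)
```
[4, 1, 4, 94]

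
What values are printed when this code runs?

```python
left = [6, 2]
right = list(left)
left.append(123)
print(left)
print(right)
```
[6, 2, 123]
[6, 2]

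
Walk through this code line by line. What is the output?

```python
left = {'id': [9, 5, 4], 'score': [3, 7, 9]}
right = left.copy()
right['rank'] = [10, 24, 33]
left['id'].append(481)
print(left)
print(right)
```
{'id': [9, 5, 4, 481], 'score': [3, 7, 9]}
{'id': [9, 5, 4, 481], 'score': [3, 7, 9], 'rank': [10, 24, 33]}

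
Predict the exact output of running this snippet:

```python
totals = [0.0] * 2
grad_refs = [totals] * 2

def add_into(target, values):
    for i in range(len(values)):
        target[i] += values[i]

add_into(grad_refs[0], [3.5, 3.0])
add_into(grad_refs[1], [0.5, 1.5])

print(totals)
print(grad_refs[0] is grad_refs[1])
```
[4.0, 4.5]
True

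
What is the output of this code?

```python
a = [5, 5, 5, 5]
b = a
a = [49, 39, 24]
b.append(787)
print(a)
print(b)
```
[49, 39, 24]
[5, 5, 5, 5, 787]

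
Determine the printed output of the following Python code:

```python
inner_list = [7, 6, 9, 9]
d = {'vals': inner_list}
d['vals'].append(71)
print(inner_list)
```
[7, 6, 9, 9, 71]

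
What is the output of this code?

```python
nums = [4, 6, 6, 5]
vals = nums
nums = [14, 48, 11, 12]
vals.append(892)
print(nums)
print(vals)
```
[14, 48, 11, 12]
[4, 6, 6, 5, 892]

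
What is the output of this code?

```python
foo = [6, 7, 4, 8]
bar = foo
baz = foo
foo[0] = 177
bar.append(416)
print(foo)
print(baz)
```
[177, 7, 4, 8, 416]
[177, 7, 4, 8, 416]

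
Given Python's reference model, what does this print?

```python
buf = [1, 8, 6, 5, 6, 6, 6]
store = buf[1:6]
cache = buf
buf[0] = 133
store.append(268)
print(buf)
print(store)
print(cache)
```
[133, 8, 6, 5, 6, 6, 6]
[8, 6, 5, 6, 6, 268]
[133, 8, 6, 5, 6, 6, 6]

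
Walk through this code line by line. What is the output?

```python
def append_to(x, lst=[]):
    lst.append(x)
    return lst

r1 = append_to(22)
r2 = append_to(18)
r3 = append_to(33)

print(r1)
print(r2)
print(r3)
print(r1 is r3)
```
[22, 18, 33]
[22, 18, 33]
[22, 18, 33]
True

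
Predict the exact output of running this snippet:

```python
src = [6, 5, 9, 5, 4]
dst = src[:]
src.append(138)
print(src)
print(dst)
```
[6, 5, 9, 5, 4, 138]
[6, 5, 9, 5, 4]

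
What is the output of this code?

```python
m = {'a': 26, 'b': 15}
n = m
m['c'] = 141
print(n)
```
{'a': 26, 'b': 15, 'c': 141}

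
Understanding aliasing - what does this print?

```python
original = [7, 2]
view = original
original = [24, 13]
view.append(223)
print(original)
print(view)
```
[24, 13]
[7, 2, 223]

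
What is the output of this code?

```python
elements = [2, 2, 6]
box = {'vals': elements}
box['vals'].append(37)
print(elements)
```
[2, 2, 6, 37]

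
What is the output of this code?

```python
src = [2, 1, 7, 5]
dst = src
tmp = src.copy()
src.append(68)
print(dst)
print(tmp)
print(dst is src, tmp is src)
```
[2, 1, 7, 5, 68]
[2, 1, 7, 5]
True False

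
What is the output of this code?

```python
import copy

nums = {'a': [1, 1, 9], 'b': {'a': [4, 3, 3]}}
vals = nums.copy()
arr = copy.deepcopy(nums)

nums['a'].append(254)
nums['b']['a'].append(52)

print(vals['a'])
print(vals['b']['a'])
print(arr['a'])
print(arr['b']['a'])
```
[1, 1, 9, 254]
[4, 3, 3, 52]
[1, 1, 9]
[4, 3, 3]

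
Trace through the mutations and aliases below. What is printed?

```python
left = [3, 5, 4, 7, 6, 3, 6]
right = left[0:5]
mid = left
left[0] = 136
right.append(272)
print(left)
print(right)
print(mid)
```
[136, 5, 4, 7, 6, 3, 6]
[3, 5, 4, 7, 6, 272]
[136, 5, 4, 7, 6, 3, 6]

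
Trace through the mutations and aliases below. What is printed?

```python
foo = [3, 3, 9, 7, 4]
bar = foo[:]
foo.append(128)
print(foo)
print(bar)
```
[3, 3, 9, 7, 4, 128]
[3, 3, 9, 7, 4]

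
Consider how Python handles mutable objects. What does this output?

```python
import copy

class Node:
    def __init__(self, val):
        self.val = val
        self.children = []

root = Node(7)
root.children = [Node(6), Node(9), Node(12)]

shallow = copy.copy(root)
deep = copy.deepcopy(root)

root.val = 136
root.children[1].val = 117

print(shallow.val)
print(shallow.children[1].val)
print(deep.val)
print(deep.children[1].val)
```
7
117
7
9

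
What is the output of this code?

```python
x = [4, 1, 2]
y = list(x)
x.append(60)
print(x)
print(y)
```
[4, 1, 2, 60]
[4, 1, 2]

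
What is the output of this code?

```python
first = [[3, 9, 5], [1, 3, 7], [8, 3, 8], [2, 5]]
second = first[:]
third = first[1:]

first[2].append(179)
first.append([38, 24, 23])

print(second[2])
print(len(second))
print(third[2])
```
[8, 3, 8, 179]
4
[2, 5]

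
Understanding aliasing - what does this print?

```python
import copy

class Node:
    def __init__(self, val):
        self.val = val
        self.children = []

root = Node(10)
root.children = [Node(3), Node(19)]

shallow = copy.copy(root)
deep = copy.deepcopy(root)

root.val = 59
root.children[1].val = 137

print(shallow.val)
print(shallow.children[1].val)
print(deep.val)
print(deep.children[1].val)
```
10
137
10
19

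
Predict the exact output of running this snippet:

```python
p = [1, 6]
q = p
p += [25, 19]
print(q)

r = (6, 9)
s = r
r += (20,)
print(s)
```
[1, 6, 25, 19]
(6, 9)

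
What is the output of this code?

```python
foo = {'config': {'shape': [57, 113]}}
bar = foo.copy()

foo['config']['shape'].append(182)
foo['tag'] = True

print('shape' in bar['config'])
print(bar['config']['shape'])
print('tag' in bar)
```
True
[57, 113, 182]
False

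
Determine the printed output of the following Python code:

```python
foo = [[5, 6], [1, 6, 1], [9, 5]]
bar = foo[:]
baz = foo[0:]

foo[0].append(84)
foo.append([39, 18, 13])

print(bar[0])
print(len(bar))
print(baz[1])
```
[5, 6, 84]
3
[1, 6, 1]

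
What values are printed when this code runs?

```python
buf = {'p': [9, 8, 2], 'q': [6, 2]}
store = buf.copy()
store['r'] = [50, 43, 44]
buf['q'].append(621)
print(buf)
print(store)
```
{'p': [9, 8, 2], 'q': [6, 2, 621]}
{'p': [9, 8, 2], 'q': [6, 2, 621], 'r': [50, 43, 44]}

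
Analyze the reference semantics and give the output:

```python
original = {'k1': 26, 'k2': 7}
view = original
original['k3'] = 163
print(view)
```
{'k1': 26, 'k2': 7, 'k3': 163}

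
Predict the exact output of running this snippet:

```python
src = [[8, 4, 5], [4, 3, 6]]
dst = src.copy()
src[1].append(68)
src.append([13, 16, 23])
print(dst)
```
[[8, 4, 5], [4, 3, 6, 68]]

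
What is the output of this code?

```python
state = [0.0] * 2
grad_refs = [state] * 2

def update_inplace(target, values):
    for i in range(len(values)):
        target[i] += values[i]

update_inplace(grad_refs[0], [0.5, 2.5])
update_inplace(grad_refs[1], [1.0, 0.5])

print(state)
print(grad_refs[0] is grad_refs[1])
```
[1.5, 3.0]
True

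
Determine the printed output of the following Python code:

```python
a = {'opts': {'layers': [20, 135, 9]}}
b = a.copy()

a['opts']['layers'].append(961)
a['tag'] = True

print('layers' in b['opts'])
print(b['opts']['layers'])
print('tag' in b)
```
True
[20, 135, 9, 961]
False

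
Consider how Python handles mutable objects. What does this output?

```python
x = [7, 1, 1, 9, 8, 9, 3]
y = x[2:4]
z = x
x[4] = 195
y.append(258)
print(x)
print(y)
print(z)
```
[7, 1, 1, 9, 195, 9, 3]
[1, 9, 258]
[7, 1, 1, 9, 195, 9, 3]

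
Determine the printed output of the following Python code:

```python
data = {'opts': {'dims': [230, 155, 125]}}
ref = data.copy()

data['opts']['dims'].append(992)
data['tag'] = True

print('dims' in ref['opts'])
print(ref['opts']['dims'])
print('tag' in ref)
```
True
[230, 155, 125, 992]
False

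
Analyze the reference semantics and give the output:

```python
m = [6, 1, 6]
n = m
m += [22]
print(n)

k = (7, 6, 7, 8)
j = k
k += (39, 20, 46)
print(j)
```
[6, 1, 6, 22]
(7, 6, 7, 8)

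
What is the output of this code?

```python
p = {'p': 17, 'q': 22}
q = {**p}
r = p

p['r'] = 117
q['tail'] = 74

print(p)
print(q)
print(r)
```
{'p': 17, 'q': 22, 'r': 117}
{'p': 17, 'q': 22, 'tail': 74}
{'p': 17, 'q': 22, 'r': 117}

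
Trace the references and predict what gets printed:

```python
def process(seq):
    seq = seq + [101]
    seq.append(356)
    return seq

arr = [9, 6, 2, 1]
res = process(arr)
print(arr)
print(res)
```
[9, 6, 2, 1]
[9, 6, 2, 1, 101, 356]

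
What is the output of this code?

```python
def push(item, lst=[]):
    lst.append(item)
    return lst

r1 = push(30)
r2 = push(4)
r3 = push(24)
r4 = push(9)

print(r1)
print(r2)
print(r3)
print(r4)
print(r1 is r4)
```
[30, 4, 24, 9]
[30, 4, 24, 9]
[30, 4, 24, 9]
[30, 4, 24, 9]
True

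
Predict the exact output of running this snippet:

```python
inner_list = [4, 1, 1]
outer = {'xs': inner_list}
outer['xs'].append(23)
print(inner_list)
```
[4, 1, 1, 23]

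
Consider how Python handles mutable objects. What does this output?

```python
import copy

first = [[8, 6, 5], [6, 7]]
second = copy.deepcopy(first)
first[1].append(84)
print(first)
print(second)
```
[[8, 6, 5], [6, 7, 84]]
[[8, 6, 5], [6, 7]]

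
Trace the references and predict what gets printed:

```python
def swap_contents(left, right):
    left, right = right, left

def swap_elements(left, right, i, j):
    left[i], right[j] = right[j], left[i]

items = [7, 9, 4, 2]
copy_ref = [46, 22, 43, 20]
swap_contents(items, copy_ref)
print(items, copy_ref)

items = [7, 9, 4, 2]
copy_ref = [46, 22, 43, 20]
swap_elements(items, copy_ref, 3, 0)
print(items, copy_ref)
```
[7, 9, 4, 2] [46, 22, 43, 20]
[7, 9, 4, 46] [2, 22, 43, 20]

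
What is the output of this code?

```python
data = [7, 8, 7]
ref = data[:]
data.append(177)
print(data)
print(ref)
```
[7, 8, 7, 177]
[7, 8, 7]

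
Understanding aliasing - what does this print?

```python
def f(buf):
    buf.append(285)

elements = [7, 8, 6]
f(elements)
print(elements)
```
[7, 8, 6, 285]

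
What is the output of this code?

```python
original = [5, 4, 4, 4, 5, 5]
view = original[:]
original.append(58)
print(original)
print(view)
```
[5, 4, 4, 4, 5, 5, 58]
[5, 4, 4, 4, 5, 5]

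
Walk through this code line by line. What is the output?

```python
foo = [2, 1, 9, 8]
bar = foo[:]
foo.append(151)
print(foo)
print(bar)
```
[2, 1, 9, 8, 151]
[2, 1, 9, 8]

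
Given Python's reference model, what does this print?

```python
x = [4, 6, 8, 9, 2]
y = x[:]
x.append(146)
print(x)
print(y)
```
[4, 6, 8, 9, 2, 146]
[4, 6, 8, 9, 2]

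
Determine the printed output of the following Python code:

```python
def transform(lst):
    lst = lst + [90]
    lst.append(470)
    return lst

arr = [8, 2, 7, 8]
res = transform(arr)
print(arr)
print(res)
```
[8, 2, 7, 8]
[8, 2, 7, 8, 90, 470]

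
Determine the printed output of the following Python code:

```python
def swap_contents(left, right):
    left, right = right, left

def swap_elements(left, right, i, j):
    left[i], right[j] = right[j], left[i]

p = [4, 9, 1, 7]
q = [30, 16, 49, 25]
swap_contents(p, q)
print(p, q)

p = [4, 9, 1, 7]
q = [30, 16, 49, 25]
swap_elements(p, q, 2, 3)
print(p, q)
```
[4, 9, 1, 7] [30, 16, 49, 25]
[4, 9, 25, 7] [30, 16, 49, 1]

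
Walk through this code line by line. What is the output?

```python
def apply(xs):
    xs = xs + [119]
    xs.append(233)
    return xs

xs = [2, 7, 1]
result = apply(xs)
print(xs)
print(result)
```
[2, 7, 1]
[2, 7, 1, 119, 233]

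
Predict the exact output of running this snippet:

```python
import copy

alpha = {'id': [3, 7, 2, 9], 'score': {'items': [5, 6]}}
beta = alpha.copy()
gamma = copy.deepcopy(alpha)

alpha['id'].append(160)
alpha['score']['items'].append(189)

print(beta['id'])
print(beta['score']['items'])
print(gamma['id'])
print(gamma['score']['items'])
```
[3, 7, 2, 9, 160]
[5, 6, 189]
[3, 7, 2, 9]
[5, 6]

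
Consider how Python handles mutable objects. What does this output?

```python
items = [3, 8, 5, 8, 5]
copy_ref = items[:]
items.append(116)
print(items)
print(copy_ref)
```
[3, 8, 5, 8, 5, 116]
[3, 8, 5, 8, 5]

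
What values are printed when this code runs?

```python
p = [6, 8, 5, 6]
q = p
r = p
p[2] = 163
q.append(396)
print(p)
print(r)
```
[6, 8, 163, 6, 396]
[6, 8, 163, 6, 396]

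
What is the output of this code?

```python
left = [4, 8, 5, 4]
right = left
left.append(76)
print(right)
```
[4, 8, 5, 4, 76]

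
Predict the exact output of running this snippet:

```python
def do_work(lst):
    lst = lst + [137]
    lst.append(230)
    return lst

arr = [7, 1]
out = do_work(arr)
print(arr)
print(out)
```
[7, 1]
[7, 1, 137, 230]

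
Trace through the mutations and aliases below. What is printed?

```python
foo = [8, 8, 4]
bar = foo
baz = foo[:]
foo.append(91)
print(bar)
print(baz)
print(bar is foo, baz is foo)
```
[8, 8, 4, 91]
[8, 8, 4]
True False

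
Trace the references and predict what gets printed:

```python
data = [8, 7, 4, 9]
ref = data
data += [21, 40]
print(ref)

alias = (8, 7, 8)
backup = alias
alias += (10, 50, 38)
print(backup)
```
[8, 7, 4, 9, 21, 40]
(8, 7, 8)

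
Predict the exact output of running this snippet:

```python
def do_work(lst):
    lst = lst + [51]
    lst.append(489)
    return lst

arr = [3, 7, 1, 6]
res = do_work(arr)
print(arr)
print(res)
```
[3, 7, 1, 6]
[3, 7, 1, 6, 51, 489]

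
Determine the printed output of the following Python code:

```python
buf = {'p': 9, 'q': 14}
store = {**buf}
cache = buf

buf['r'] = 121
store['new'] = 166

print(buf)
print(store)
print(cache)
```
{'p': 9, 'q': 14, 'r': 121}
{'p': 9, 'q': 14, 'new': 166}
{'p': 9, 'q': 14, 'r': 121}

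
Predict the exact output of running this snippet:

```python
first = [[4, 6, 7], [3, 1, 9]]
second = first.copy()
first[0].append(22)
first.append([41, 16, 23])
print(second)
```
[[4, 6, 7, 22], [3, 1, 9]]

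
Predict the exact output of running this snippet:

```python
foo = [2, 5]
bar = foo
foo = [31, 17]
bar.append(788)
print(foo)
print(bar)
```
[31, 17]
[2, 5, 788]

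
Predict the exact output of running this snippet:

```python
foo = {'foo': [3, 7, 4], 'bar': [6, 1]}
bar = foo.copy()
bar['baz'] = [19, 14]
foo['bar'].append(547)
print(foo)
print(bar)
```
{'foo': [3, 7, 4], 'bar': [6, 1, 547]}
{'foo': [3, 7, 4], 'bar': [6, 1, 547], 'baz': [19, 14]}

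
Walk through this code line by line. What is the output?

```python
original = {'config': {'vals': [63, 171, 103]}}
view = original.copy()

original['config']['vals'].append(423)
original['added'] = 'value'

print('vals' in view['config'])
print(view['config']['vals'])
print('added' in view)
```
True
[63, 171, 103, 423]
False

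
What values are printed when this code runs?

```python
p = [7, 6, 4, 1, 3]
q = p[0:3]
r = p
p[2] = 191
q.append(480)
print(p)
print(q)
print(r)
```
[7, 6, 191, 1, 3]
[7, 6, 4, 480]
[7, 6, 191, 1, 3]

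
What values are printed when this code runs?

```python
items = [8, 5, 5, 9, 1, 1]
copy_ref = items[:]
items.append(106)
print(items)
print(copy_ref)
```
[8, 5, 5, 9, 1, 1, 106]
[8, 5, 5, 9, 1, 1]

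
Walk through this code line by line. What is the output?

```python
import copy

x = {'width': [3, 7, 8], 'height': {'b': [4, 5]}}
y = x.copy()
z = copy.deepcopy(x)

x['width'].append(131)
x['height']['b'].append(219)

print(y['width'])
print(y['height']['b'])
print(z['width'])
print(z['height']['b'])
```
[3, 7, 8, 131]
[4, 5, 219]
[3, 7, 8]
[4, 5]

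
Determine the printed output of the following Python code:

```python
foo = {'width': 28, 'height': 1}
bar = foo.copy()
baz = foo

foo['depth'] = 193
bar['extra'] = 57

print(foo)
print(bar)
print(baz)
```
{'width': 28, 'height': 1, 'depth': 193}
{'width': 28, 'height': 1, 'extra': 57}
{'width': 28, 'height': 1, 'depth': 193}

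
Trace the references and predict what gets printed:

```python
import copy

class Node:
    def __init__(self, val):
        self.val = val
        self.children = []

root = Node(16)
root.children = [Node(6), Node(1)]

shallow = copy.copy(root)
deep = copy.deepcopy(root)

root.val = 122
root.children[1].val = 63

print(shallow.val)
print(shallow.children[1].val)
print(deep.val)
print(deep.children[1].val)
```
16
63
16
1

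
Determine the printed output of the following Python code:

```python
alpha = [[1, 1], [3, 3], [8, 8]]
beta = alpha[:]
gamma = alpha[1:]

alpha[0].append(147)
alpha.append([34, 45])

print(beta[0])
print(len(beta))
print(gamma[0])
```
[1, 1, 147]
3
[3, 3]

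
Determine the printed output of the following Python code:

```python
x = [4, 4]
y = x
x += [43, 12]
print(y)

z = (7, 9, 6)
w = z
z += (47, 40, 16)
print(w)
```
[4, 4, 43, 12]
(7, 9, 6)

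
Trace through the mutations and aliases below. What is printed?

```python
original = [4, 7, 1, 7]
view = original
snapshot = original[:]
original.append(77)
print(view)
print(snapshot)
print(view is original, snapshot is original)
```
[4, 7, 1, 7, 77]
[4, 7, 1, 7]
True False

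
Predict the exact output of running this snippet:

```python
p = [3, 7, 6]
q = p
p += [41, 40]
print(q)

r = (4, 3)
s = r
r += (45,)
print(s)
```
[3, 7, 6, 41, 40]
(4, 3)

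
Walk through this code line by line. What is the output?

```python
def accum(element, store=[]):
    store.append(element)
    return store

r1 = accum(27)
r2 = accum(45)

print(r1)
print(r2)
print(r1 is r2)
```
[27, 45]
[27, 45]
True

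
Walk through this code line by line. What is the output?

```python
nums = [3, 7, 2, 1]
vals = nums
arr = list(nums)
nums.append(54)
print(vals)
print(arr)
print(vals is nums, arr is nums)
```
[3, 7, 2, 1, 54]
[3, 7, 2, 1]
True False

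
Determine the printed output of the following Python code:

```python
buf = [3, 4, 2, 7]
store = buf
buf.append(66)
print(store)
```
[3, 4, 2, 7, 66]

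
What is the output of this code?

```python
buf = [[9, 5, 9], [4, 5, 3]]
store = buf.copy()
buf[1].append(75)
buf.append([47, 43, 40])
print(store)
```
[[9, 5, 9], [4, 5, 3, 75]]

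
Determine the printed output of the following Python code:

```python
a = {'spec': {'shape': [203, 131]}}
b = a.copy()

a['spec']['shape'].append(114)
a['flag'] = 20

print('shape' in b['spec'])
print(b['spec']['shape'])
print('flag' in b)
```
True
[203, 131, 114]
False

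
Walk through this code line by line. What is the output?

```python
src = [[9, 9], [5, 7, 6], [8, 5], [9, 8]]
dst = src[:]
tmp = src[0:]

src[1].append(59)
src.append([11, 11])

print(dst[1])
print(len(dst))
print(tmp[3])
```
[5, 7, 6, 59]
4
[9, 8]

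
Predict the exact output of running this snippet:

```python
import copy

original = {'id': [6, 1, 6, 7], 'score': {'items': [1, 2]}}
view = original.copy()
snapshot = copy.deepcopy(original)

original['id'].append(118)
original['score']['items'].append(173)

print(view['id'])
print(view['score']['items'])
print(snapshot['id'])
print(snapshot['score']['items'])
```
[6, 1, 6, 7, 118]
[1, 2, 173]
[6, 1, 6, 7]
[1, 2]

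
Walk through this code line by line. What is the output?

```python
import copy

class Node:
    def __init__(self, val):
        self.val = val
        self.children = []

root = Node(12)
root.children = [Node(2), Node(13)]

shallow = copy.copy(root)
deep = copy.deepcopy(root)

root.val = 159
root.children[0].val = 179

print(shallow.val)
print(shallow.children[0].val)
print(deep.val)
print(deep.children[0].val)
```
12
179
12
2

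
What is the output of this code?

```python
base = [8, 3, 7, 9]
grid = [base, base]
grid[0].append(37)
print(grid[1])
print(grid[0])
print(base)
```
[8, 3, 7, 9, 37]
[8, 3, 7, 9, 37]
[8, 3, 7, 9, 37]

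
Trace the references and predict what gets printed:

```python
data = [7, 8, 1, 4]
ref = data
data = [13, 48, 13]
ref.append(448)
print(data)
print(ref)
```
[13, 48, 13]
[7, 8, 1, 4, 448]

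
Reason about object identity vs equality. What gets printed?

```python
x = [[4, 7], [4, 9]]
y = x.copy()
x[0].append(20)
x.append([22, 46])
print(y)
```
[[4, 7, 20], [4, 9]]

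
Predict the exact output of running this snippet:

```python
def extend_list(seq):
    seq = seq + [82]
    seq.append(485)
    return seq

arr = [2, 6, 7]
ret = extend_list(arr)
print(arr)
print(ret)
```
[2, 6, 7]
[2, 6, 7, 82, 485]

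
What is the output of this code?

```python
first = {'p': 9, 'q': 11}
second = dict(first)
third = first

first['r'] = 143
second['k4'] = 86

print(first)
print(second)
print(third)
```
{'p': 9, 'q': 11, 'r': 143}
{'p': 9, 'q': 11, 'k4': 86}
{'p': 9, 'q': 11, 'r': 143}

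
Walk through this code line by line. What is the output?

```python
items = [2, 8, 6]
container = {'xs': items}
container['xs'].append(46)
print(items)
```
[2, 8, 6, 46]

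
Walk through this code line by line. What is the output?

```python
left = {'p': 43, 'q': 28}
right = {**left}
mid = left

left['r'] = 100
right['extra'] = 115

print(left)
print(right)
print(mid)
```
{'p': 43, 'q': 28, 'r': 100}
{'p': 43, 'q': 28, 'extra': 115}
{'p': 43, 'q': 28, 'r': 100}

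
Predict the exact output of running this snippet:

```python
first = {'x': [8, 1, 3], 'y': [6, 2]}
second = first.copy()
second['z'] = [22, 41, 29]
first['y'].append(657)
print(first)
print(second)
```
{'x': [8, 1, 3], 'y': [6, 2, 657]}
{'x': [8, 1, 3], 'y': [6, 2, 657], 'z': [22, 41, 29]}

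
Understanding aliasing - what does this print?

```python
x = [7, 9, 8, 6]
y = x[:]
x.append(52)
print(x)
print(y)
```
[7, 9, 8, 6, 52]
[7, 9, 8, 6]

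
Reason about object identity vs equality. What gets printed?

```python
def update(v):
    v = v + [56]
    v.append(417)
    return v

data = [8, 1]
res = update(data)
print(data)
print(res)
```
[8, 1]
[8, 1, 56, 417]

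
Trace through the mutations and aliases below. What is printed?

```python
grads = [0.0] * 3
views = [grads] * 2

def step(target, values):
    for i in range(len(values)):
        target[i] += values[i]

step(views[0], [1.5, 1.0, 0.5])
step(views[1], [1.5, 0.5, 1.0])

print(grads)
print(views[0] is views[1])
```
[3.0, 1.5, 1.5]
True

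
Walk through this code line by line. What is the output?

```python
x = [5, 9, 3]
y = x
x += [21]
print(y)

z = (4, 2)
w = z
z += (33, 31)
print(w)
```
[5, 9, 3, 21]
(4, 2)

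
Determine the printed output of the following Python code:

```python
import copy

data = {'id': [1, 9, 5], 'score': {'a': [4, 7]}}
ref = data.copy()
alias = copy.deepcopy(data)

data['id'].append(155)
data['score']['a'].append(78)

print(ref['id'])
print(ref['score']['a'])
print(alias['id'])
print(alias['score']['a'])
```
[1, 9, 5, 155]
[4, 7, 78]
[1, 9, 5]
[4, 7]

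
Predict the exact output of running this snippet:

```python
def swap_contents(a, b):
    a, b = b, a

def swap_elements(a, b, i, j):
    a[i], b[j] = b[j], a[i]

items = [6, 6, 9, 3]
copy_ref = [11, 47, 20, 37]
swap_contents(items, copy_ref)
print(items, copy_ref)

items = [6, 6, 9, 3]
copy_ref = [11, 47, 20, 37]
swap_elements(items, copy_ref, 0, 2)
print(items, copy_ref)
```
[6, 6, 9, 3] [11, 47, 20, 37]
[20, 6, 9, 3] [11, 47, 6, 37]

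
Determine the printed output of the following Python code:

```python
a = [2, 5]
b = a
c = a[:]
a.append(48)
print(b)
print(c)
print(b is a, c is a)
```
[2, 5, 48]
[2, 5]
True False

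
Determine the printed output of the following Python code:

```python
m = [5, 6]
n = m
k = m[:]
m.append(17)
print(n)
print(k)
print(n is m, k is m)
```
[5, 6, 17]
[5, 6]
True False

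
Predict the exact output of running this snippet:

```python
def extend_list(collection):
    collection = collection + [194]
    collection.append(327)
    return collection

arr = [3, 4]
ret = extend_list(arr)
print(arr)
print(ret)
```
[3, 4]
[3, 4, 194, 327]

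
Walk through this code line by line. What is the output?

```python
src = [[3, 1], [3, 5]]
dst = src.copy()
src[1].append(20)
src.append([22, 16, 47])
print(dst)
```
[[3, 1], [3, 5, 20]]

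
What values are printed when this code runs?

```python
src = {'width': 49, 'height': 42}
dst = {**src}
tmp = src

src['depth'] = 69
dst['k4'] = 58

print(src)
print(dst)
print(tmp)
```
{'width': 49, 'height': 42, 'depth': 69}
{'width': 49, 'height': 42, 'k4': 58}
{'width': 49, 'height': 42, 'depth': 69}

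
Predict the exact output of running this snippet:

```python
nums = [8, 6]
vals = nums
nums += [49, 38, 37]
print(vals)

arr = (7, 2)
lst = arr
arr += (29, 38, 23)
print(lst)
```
[8, 6, 49, 38, 37]
(7, 2)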